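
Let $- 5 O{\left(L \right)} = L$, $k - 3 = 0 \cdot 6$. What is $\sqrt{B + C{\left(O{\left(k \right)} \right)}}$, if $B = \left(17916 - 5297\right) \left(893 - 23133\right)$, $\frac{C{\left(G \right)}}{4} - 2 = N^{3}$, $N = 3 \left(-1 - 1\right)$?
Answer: $2 i \sqrt{70161854} \approx 16753.0 i$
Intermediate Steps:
$k = 3$ ($k = 3 + 0 \cdot 6 = 3 + 0 = 3$)
$O{\left(L \right)} = - \frac{L}{5}$
$N = -6$ ($N = 3 \left(-2\right) = -6$)
$C{\left(G \right)} = -856$ ($C{\left(G \right)} = 8 + 4 \left(-6\right)^{3} = 8 + 4 \left(-216\right) = 8 - 864 = -856$)
$B = -280646560$ ($B = 12619 \left(-22240\right) = -280646560$)
$\sqrt{B + C{\left(O{\left(k \right)} \right)}} = \sqrt{-280646560 - 856} = \sqrt{-280647416} = 2 i \sqrt{70161854}$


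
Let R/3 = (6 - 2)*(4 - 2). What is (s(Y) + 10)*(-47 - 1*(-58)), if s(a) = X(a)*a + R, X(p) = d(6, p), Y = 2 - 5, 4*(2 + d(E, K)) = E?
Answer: 781/2 ≈ 390.50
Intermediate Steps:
d(E, K) = -2 + E/4
R = 24 (R = 3*((6 - 2)*(4 - 2)) = 3*(4*2) = 3*8 = 24)
Y = -3
X(p) = -½ (X(p) = -2 + (¼)*6 = -2 + 3/2 = -½)
s(a) = 24 - a/2 (s(a) = -a/2 + 24 = 24 - a/2)
(s(Y) + 10)*(-47 - 1*(-58)) = ((24 - ½*(-3)) + 10)*(-47 - 1*(-58)) = ((24 + 3/2) + 10)*(-47 + 58) = (51/2 + 10)*11 = (71/2)*11 = 781/2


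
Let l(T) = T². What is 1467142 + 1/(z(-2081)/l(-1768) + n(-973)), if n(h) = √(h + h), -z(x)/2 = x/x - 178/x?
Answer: 30201478042498724479963045142/20585245356276851066345 - 10578235023780496384*I*√1946/20585245356276851066345 ≈ 1.4671e+6 - 0.022669*I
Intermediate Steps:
z(x) = -2 + 356/x (z(x) = -2*(x/x - 178/x) = -2*(1 - 178/x) = -2 + 356/x)
n(h) = √2*√h (n(h) = √(2*h) = √2*√h)
1467142 + 1/(z(-2081)/l(-1768) + n(-973)) = 1467142 + 1/((-2 + 356/(-2081))/((-1768)²) + √2*√(-973)) = 1467142 + 1/((-2 + 356*(-1/2081))/3125824 + √2*(I*√973)) = 1467142 + 1/((-2 - 356/2081)*(1/3125824) + I*√1946) = 1467142 + 1/(-4518/2081*1/3125824 + I*√1946) = 1467142 + 1/(-2259/3252419872 + I*√1946)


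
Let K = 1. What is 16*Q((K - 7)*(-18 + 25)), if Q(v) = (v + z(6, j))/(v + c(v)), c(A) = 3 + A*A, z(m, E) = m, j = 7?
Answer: -192/575 ≈ -0.33391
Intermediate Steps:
c(A) = 3 + A**2
Q(v) = (6 + v)/(3 + v + v**2) (Q(v) = (v + 6)/(v + (3 + v**2)) = (6 + v)/(3 + v + v**2))
16*Q((K - 7)*(-18 + 25)) = 16*((6 + (1 - 7)*(-18 + 25))/(3 + (1 - 7)*(-18 + 25) + ((1 - 7)*(-18 + 25))**2)) = 16*((6 - 6*7)/(3 - 6*7 + (-6*7)**2)) = 16*((6 - 42)/(3 - 42 + (-42)**2)) = 16*(-36/(3 - 42 + 1764)) = 16*(-36/1725) = 16*((1/1725)*(-36)) = 16*(-12/575) = -192/575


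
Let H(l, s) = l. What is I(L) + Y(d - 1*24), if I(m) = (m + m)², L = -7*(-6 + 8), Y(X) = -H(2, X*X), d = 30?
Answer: 782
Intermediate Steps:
Y(X) = -2 (Y(X) = -1*2 = -2)
L = -14 (L = -7*2 = -14)
I(m) = 4*m² (I(m) = (2*m)² = 4*m²)
I(L) + Y(d - 1*24) = 4*(-14)² - 2 = 4*196 - 2 = 784 - 2 = 782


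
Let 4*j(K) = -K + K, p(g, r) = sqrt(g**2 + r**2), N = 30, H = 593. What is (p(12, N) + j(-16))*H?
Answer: 3558*sqrt(29) ≈ 19160.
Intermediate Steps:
j(K) = 0 (j(K) = (-K + K)/4 = (1/4)*0 = 0)
(p(12, N) + j(-16))*H = (sqrt(12**2 + 30**2) + 0)*593 = (sqrt(144 + 900) + 0)*593 = (sqrt(1044) + 0)*593 = (6*sqrt(29) + 0)*593 = (6*sqrt(29))*593 = 3558*sqrt(29)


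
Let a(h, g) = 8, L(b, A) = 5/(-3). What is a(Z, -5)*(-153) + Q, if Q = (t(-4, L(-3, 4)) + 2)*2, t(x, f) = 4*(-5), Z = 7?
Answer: -1260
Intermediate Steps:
L(b, A) = -5/3 (L(b, A) = 5*(-1/3) = -5/3)
t(x, f) = -20
Q = -36 (Q = (-20 + 2)*2 = -18*2 = -36)
a(Z, -5)*(-153) + Q = 8*(-153) - 36 = -1224 - 36 = -1260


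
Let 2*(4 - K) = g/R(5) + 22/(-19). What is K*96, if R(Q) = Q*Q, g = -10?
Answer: 43584/95 ≈ 458.78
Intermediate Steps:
R(Q) = Q**2
K = 454/95 (K = 4 - (-10/(5**2) + 22/(-19))/2 = 4 - (-10/25 + 22*(-1/19))/2 = 4 - (-10*1/25 - 22/19)/2 = 4 - (-2/5 - 22/19)/2 = 4 - 1/2*(-148/95) = 4 + 74/95 = 454/95 ≈ 4.7789)
K*96 = (454/95)*96 = 43584/95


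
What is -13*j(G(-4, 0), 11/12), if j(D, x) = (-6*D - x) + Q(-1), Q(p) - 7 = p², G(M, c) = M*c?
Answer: -1105/12 ≈ -92.083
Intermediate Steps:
Q(p) = 7 + p²
j(D, x) = 8 - x - 6*D (j(D, x) = (-6*D - x) + (7 + (-1)²) = (-x - 6*D) + (7 + 1) = (-x - 6*D) + 8 = 8 - x - 6*D)
-13*j(G(-4, 0), 11/12) = -13*(8 - 11/12 - (-24)*0) = -13*(8 - 11/12 - 6*0) = -13*(8 - 1*11/12 + 0) = -13*(8 - 11/12 + 0) = -13*85/12 = -1105/12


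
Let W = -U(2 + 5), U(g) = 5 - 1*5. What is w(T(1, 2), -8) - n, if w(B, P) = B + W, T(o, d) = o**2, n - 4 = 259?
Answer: -262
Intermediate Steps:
n = 263 (n = 4 + 259 = 263)
U(g) = 0 (U(g) = 5 - 5 = 0)
W = 0 (W = -1*0 = 0)
w(B, P) = B (w(B, P) = B + 0 = B)
w(T(1, 2), -8) - n = 1**2 - 1*263 = 1 - 263 = -262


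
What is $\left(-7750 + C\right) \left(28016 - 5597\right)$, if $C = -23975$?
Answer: $-711242775$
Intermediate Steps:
$\left(-7750 + C\right) \left(28016 - 5597\right) = \left(-7750 - 23975\right) \left(28016 - 5597\right) = \left(-31725\right) 22419 = -711242775$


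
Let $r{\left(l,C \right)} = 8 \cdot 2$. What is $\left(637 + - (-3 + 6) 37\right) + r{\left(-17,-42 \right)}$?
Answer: $542$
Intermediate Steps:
$r{\left(l,C \right)} = 16$
$\left(637 + - (-3 + 6) 37\right) + r{\left(-17,-42 \right)} = \left(637 + - (-3 + 6) 37\right) + 16 = \left(637 + \left(-1\right) 3 \cdot 37\right) + 16 = \left(637 - 111\right) + 16 = 526 + 16 = 542$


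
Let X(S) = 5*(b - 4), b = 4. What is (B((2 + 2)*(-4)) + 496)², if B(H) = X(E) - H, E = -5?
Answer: 262144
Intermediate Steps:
X(S) = 0 (X(S) = 5*(4 - 4) = 5*0 = 0)
B(H) = -H (B(H) = 0 - H = -H)
(B((2 + 2)*(-4)) + 496)² = (-(2 + 2)*(-4) + 496)² = (-4*(-4) + 496)² = (-1*(-16) + 496)² = (16 + 496)² = 512² = 262144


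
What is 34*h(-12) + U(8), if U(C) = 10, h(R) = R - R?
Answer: 10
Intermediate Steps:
h(R) = 0
34*h(-12) + U(8) = 34*0 + 10 = 0 + 10 = 10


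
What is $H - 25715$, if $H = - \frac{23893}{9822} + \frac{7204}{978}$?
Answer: $- \frac{41161456601}{1600986} \approx -25710.0$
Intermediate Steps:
$H = \frac{7898389}{1600986}$ ($H = \left(-23893\right) \frac{1}{9822} + 7204 \cdot \frac{1}{978} = - \frac{23893}{9822} + \frac{3602}{489} = \frac{7898389}{1600986} \approx 4.9335$)
$H - 25715 = \frac{7898389}{1600986} - 25715 = - \frac{41161456601}{1600986}$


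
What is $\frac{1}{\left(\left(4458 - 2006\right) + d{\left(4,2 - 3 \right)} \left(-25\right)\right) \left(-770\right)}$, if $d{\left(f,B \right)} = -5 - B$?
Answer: $- \frac{1}{1965040} \approx -5.089 \cdot 10^{-7}$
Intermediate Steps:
$\frac{1}{\left(\left(4458 - 2006\right) + d{\left(4,2 - 3 \right)} \left(-25\right)\right) \left(-770\right)} = \frac{1}{\left(\left(4458 - 2006\right) + \left(-5 - \left(2 - 3\right)\right) \left(-25\right)\right) \left(-770\right)} = \frac{1}{2452 + \left(-5 - \left(2 - 3\right)\right) \left(-25\right)} \left(- \frac{1}{770}\right) = \frac{1}{2452 + \left(-5 - -1\right) \left(-25\right)} \left(- \frac{1}{770}\right) = \frac{1}{2452 + \left(-5 + 1\right) \left(-25\right)} \left(- \frac{1}{770}\right) = \frac{1}{2452 - -100} \left(- \frac{1}{770}\right) = \frac{1}{2452 + 100} \left(- \frac{1}{770}\right) = \frac{1}{2552} \left(- \frac{1}{770}\right) = - \frac{1}{1965040}$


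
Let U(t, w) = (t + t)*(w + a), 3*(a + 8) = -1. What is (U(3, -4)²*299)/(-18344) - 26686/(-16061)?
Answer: -6451883195/73655746 ≈ -87.595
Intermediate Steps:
a = -25/3 (a = -8 + (⅓)*(-1) = -8 - ⅓ = -25/3 ≈ -8.3333)
U(t, w) = 2*t*(-25/3 + w) (U(t, w) = (t + t)*(w - 25/3) = (2*t)*(-25/3 + w) = 2*t*(-25/3 + w))
(U(3, -4)²*299)/(-18344) - 26686/(-16061) = (((⅔)*3*(-25 + 3*(-4)))²*299)/(-18344) - 26686/(-16061) = (((⅔)*3*(-25 - 12))²*299)*(-1/18344) - 26686*(-1/16061) = (((⅔)*3*(-37))²*299)*(-1/18344) + 26686/16061 = ((-74)²*299)*(-1/18344) + 26686/16061 = (5476*299)*(-1/18344) + 26686/16061 = 1637324*(-1/18344) + 26686/16061 = -409331/4586 + 26686/16061 = -6451883195/73655746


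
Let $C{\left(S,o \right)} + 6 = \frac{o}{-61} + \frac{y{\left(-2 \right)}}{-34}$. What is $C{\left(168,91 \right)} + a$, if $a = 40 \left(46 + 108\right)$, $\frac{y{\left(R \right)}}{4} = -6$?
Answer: $\frac{6380883}{1037} \approx 6153.2$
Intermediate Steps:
$y{\left(R \right)} = -24$ ($y{\left(R \right)} = 4 \left(-6\right) = -24$)
$a = 6160$ ($a = 40 \cdot 154 = 6160$)
$C{\left(S,o \right)} = - \frac{90}{17} - \frac{o}{61}$ ($C{\left(S,o \right)} = -6 + \left(\frac{o}{-61} - \frac{24}{-34}\right) = -6 + \left(o \left(- \frac{1}{61}\right) - - \frac{12}{17}\right) = -6 - \left(- \frac{12}{17} + \frac{o}{61}\right) = - \frac{90}{17} - \frac{o}{61}$)
$C{\left(168,91 \right)} + a = \left(- \frac{90}{17} - \frac{91}{61}\right) + 6160 = - \frac{7037}{1037} + 6160 = \frac{6380883}{1037}$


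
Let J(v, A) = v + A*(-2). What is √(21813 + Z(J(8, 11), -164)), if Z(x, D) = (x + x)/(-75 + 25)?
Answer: √545339/5 ≈ 147.69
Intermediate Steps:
J(v, A) = v - 2*A
Z(x, D) = -x/25 (Z(x, D) = (2*x)/(-50) = (2*x)*(-1/50) = -x/25)
√(21813 + Z(J(8, 11), -164)) = √(21813 - (8 - 2*11)/25) = √(21813 - (8 - 22)/25) = √(21813 - 1/25*(-14)) = √(21813 + 14/25) = √(545339/25) = √545339/5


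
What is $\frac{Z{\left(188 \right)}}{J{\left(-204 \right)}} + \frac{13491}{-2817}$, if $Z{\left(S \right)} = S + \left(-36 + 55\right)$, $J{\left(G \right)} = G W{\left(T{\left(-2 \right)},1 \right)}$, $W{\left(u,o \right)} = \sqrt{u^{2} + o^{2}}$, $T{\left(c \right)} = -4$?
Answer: $- \frac{1499}{313} - \frac{69 \sqrt{17}}{1156} \approx -5.0352$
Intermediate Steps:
$W{\left(u,o \right)} = \sqrt{o^{2} + u^{2}}$
$J{\left(G \right)} = G \sqrt{17}$ ($J{\left(G \right)} = G \sqrt{1^{2} + \left(-4\right)^{2}} = G \sqrt{1 + 16} = G \sqrt{17}$)
$Z{\left(S \right)} = 19 + S$ ($Z{\left(S \right)} = S + 19 = 19 + S$)
$\frac{Z{\left(188 \right)}}{J{\left(-204 \right)}} + \frac{13491}{-2817} = \frac{19 + 188}{\left(-204\right) \sqrt{17}} + \frac{13491}{-2817} = 207 \left(- \frac{\sqrt{17}}{3468}\right) + 13491 \left(- \frac{1}{2817}\right) = - \frac{69 \sqrt{17}}{1156} - \frac{1499}{313} = - \frac{1499}{313} - \frac{69 \sqrt{17}}{1156}$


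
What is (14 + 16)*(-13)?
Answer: -390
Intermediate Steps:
(14 + 16)*(-13) = 30*(-13) = -390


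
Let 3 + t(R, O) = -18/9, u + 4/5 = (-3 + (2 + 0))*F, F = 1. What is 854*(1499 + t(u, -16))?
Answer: 1275876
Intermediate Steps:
u = -9/5 (u = -4/5 + (-3 + (2 + 0))*1 = -4/5 + (-3 + 2)*1 = -4/5 - 1*1 = -4/5 - 1 = -9/5 ≈ -1.8000)
t(R, O) = -5 (t(R, O) = -3 - 18/9 = -3 - 18*1/9 = -3 - 2 = -5)
854*(1499 + t(u, -16)) = 854*(1499 - 5) = 854*1494 = 1275876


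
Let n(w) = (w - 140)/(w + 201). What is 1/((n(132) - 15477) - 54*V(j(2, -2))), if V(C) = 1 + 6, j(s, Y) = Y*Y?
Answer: -333/5279723 ≈ -6.3071e-5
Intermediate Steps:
j(s, Y) = Y²
V(C) = 7
n(w) = (-140 + w)/(201 + w)
1/((n(132) - 15477) - 54*V(j(2, -2))) = 1/(((-140 + 132)/(201 + 132) - 15477) - 54*7) = 1/((-8/333 - 15477) - 378) = 1/(-5153849/333 - 378) = 1/(-5279723/333) = -333/5279723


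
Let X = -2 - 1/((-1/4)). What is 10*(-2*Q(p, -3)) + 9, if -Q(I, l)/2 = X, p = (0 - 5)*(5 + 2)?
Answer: 89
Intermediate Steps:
X = 2 (X = -2 - 1/((-1*1/4)) = -2 - 1/(-1/4) = -2 - 1*(-4) = -2 + 4 = 2)
p = -35 (p = -5*7 = -35)
Q(I, l) = -4 (Q(I, l) = -2*2 = -4)
10*(-2*Q(p, -3)) + 9 = 10*(-2*(-4)) + 9 = 10*8 + 9 = 80 + 9 = 89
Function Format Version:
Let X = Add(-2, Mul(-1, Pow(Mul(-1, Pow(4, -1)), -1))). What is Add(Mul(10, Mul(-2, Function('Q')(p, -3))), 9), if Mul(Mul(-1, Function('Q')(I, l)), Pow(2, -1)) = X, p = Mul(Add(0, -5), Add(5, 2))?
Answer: 89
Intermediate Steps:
X = 2 (X = Add(-2, Mul(-1, Pow(Mul(-1, Rational(1, 4)), -1))) = Add(-2, Mul(-1, Pow(Rational(-1, 4), -1))) = Add(-2, Mul(-1, -4)) = Add(-2, 4) = 2)
p = -35 (p = Mul(-5, 7) = -35)
Function('Q')(I, l) = -4 (Function('Q')(I, l) = Mul(-2, 2) = -4)
Add(Mul(10, Mul(-2, Function('Q')(p, -3))), 9) = Add(Mul(10, Mul(-2, -4)), 9) = Add(Mul(10, 8), 9) = Add(80, 9) = 89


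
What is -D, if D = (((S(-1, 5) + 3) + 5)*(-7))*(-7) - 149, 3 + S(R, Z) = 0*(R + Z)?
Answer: -96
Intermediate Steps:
S(R, Z) = -3 (S(R, Z) = -3 + 0*(R + Z) = -3 + 0 = -3)
D = 96 (D = (((-3 + 3) + 5)*(-7))*(-7) - 149 = ((0 + 5)*(-7))*(-7) - 149 = (5*(-7))*(-7) - 149 = -35*(-7) - 149 = 245 - 149 = 96)
-D = -1*96 = -96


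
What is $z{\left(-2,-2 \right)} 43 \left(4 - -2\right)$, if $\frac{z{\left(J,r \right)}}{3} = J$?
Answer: $-1548$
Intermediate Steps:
$z{\left(J,r \right)} = 3 J$
$z{\left(-2,-2 \right)} 43 \left(4 - -2\right) = 3 \left(-2\right) 43 \left(4 - -2\right) = \left(-6\right) 43 \left(4 + 2\right) = \left(-258\right) 6 = -1548$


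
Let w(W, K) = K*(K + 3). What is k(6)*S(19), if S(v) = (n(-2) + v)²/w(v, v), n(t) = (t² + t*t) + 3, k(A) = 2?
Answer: 900/209 ≈ 4.3062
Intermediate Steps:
n(t) = 3 + 2*t² (n(t) = (t² + t²) + 3 = 2*t² + 3 = 3 + 2*t²)
w(W, K) = K*(3 + K)
S(v) = (11 + v)²/(v*(3 + v)) (S(v) = ((3 + 2*(-2)²) + v)²/((v*(3 + v))) = ((3 + 2*4) + v)²*(1/(v*(3 + v))) = ((3 + 8) + v)²*(1/(v*(3 + v))) = (11 + v)²*(1/(v*(3 + v))) = (11 + v)²/(v*(3 + v)))
k(6)*S(19) = 2*((11 + 19)²/(19*(3 + 19))) = 2*((1/19)*30²/22) = 2*((1/19)*(1/22)*900) = 2*(450/209) = 900/209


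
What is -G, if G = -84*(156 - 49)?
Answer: 8988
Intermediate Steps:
G = -8988 (G = -84*107 = -8988)
-G = -1*(-8988) = 8988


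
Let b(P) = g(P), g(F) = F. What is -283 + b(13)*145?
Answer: 1602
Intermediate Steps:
b(P) = P
-283 + b(13)*145 = -283 + 13*145 = -283 + 1885 = 1602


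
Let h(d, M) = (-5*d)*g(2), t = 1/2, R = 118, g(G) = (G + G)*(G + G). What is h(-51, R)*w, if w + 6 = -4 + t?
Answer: -38760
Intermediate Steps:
g(G) = 4*G**2 (g(G) = (2*G)*(2*G) = 4*G**2)
t = 1/2 ≈ 0.50000
h(d, M) = -80*d (h(d, M) = (-5*d)*(4*2**2) = (-5*d)*(4*4) = -5*d*16 = -80*d)
w = -19/2 (w = -6 + (-4 + 1/2) = -6 - 7/2 = -19/2 ≈ -9.5000)
h(-51, R)*w = -80*(-51)*(-19/2) = 4080*(-19/2) = -38760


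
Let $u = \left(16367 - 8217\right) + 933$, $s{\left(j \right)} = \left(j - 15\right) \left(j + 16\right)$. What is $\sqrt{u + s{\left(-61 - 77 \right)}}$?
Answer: $\sqrt{27749} \approx 166.58$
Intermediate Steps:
$s{\left(j \right)} = \left(-15 + j\right) \left(16 + j\right)$
$u = 9083$ ($u = 8150 + 933 = 9083$)
$\sqrt{u + s{\left(-61 - 77 \right)}} = \sqrt{9083 - \left(378 - \left(-61 - 77\right)^{2}\right)} = \sqrt{9083 - \left(378 - 19044\right)} = \sqrt{9083 - -18666} = \sqrt{9083 + 18666} = \sqrt{27749}$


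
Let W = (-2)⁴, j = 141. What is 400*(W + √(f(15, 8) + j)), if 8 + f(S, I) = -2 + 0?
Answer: 6400 + 400*√131 ≈ 10978.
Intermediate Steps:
f(S, I) = -10 (f(S, I) = -8 + (-2 + 0) = -8 - 2 = -10)
W = 16
400*(W + √(f(15, 8) + j)) = 400*(16 + √(-10 + 141)) = 400*(16 + √131) = 6400 + 400*√131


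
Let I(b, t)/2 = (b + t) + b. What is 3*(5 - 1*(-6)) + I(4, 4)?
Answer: 57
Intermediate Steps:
I(b, t) = 2*t + 4*b (I(b, t) = 2*((b + t) + b) = 2*(t + 2*b) = 2*t + 4*b)
3*(5 - 1*(-6)) + I(4, 4) = 3*(5 - 1*(-6)) + (2*4 + 4*4) = 3*(5 + 6) + (8 + 16) = 3*11 + 24 = 33 + 24 = 57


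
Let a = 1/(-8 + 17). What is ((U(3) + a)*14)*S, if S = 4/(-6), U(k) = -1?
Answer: 224/27 ≈ 8.2963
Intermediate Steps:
a = ⅑ (a = 1/9 = ⅑ ≈ 0.11111)
S = -⅔ (S = 4*(-⅙) = -⅔ ≈ -0.66667)
((U(3) + a)*14)*S = ((-1 + ⅑)*14)*(-⅔) = -8/9*14*(-⅔) = -112/9*(-⅔) = 224/27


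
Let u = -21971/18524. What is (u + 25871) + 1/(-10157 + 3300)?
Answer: 3285959634557/127019068 ≈ 25870.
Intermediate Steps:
u = -21971/18524 (u = -21971*1/18524 = -21971/18524 ≈ -1.1861)
(u + 25871) + 1/(-10157 + 3300) = (-21971/18524 + 25871) + 1/(-10157 + 3300) = 479212433/18524 + 1/(-6857) = 479212433/18524 - 1/6857 = 3285959634557/127019068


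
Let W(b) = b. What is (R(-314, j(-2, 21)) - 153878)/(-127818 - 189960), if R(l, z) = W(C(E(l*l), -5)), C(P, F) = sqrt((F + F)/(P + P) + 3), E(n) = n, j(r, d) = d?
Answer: 76939/158889 - sqrt(295783)/99782292 ≈ 0.48423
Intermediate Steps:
C(P, F) = sqrt(3 + F/P) (C(P, F) = sqrt((2*F)/((2*P)) + 3) = sqrt((2*F)*(1/(2*P)) + 3) = sqrt(F/P + 3) = sqrt(3 + F/P))
R(l, z) = sqrt(3 - 5/l**2)
(R(-314, j(-2, 21)) - 153878)/(-127818 - 189960) = (sqrt(3 - 5/(-314)**2) - 153878)/(-127818 - 189960) = (sqrt(3 - 5*1/98596) - 153878)/(-317778) = (sqrt(3 - 5/98596) - 153878)*(-1/317778) = (sqrt(295783/98596) - 153878)*(-1/317778) = (sqrt(295783)/314 - 153878)*(-1/317778) = (-153878 + sqrt(295783)/314)*(-1/317778) = 76939/158889 - sqrt(295783)/99782292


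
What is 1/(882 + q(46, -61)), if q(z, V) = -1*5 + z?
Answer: 1/923 ≈ 0.0010834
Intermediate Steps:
q(z, V) = -5 + z
1/(882 + q(46, -61)) = 1/(882 + (-5 + 46)) = 1/(882 + 41) = 1/923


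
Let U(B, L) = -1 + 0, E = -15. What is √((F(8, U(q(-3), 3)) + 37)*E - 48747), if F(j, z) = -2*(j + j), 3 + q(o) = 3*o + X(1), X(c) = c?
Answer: I*√48822 ≈ 220.96*I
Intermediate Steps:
q(o) = -2 + 3*o (q(o) = -3 + (3*o + 1) = -3 + (1 + 3*o) = -2 + 3*o)
U(B, L) = -1
F(j, z) = -4*j
√((F(8, U(q(-3), 3)) + 37)*E - 48747) = √((-4*8 + 37)*(-15) - 48747) = √((-32 + 37)*(-15) - 48747) = √(5*(-15) - 48747) = √(-75 - 48747) = √(-48822) = I*√48822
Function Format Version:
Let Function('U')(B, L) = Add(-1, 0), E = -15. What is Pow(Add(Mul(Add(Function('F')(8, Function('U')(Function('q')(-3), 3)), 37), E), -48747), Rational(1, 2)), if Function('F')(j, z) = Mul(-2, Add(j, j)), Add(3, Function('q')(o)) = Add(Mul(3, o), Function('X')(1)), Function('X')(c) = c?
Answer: Mul(I, Pow(48822, Rational(1, 2))) ≈ Mul(220.96, I)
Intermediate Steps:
Function('q')(o) = Add(-2, Mul(3, o)) (Function('q')(o) = Add(-3, Add(Mul(3, o), 1)) = Add(-3, Add(1, Mul(3, o))) = Add(-2, Mul(3, o)))
Function('U')(B, L) = -1
Function('F')(j, z) = Mul(-4, j) (Function('F')(j, z) = Mul(-2, Mul(2, j)) = Mul(-4, j))
Pow(Add(Mul(Add(Function('F')(8, Function('U')(Function('q')(-3), 3)), 37), E), -48747), Rational(1, 2)) = Pow(Add(Mul(Add(Mul(-4, 8), 37), -15), -48747), Rational(1, 2)) = Pow(Add(Mul(Add(-32, 37), -15), -48747), Rational(1, 2)) = Pow(Add(Mul(5, -15), -48747), Rational(1, 2)) = Pow(Add(-75, -48747), Rational(1, 2)) = Pow(-48822, Rational(1, 2)) = Mul(I, Pow(48822, Rational(1, 2)))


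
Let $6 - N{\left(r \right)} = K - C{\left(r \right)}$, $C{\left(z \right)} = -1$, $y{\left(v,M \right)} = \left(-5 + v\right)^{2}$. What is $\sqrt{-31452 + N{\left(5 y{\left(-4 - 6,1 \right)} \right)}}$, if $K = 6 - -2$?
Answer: $3 i \sqrt{3495} \approx 177.36 i$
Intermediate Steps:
$K = 8$ ($K = 6 + 2 = 8$)
$N{\left(r \right)} = -3$ ($N{\left(r \right)} = 6 - \left(8 - -1\right) = 6 - \left(8 + 1\right) = 6 - 9 = -3$)
$\sqrt{-31452 + N{\left(5 y{\left(-4 - 6,1 \right)} \right)}} = \sqrt{-31452 - 3} = \sqrt{-31455} = 3 i \sqrt{3495}$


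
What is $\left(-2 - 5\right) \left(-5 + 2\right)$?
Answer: $21$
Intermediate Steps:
$\left(-2 - 5\right) \left(-5 + 2\right) = \left(-7\right) \left(-3\right) = 21$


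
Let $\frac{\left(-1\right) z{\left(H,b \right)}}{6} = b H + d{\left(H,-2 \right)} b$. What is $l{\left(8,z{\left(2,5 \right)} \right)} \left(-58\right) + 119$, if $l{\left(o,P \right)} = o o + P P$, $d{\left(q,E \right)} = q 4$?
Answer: $-5223593$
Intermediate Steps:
$d{\left(q,E \right)} = 4 q$
$z{\left(H,b \right)} = - 30 H b$ ($z{\left(H,b \right)} = - 6 \left(b H + 4 H b\right) = - 6 \left(H b + 4 H b\right) = - 6 \cdot 5 H b = - 30 H b$)
$l{\left(o,P \right)} = P^{2} + o^{2}$ ($l{\left(o,P \right)} = o^{2} + P^{2} = P^{2} + o^{2}$)
$l{\left(8,z{\left(2,5 \right)} \right)} \left(-58\right) + 119 = \left(\left(\left(-30\right) 2 \cdot 5\right)^{2} + 8^{2}\right) \left(-58\right) + 119 = \left(\left(-300\right)^{2} + 64\right) \left(-58\right) + 119 = \left(90000 + 64\right) \left(-58\right) + 119 = 90064 \left(-58\right) + 119 = -5223712 + 119 = -5223593$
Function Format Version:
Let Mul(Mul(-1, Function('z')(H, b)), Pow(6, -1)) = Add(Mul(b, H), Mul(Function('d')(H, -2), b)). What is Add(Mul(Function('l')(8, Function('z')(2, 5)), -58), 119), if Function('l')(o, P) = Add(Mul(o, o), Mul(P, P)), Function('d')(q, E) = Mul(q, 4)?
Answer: -5223593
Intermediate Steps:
Function('d')(q, E) = Mul(4, q)
Function('z')(H, b) = Mul(-30, H, b) (Function('z')(H, b) = Mul(-6, Add(Mul(b, H), Mul(Mul(4, H), b))) = Mul(-6, Add(Mul(H, b), Mul(4, H, b))) = Mul(-6, Mul(5, H, b)) = Mul(-30, H, b))
Function('l')(o, P) = Add(Pow(P, 2), Pow(o, 2)) (Function('l')(o, P) = Add(Pow(o, 2), Pow(P, 2)) = Add(Pow(P, 2), Pow(o, 2)))
Add(Mul(Function('l')(8, Function('z')(2, 5)), -58), 119) = Add(Mul(Add(Pow(Mul(-30, 2, 5), 2), Pow(8, 2)), -58), 119) = Add(Mul(Add(Pow(-300, 2), 64), -58), 119) = Add(Mul(Add(90000, 64), -58), 119) = Add(Mul(90064, -58), 119) = Add(-5223712, 119) = -5223593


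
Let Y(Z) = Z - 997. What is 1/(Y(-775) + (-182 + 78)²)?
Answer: 1/9044 ≈ 0.00011057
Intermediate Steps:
Y(Z) = -997 + Z
1/(Y(-775) + (-182 + 78)²) = 1/((-997 - 775) + (-182 + 78)²) = 1/(-1772 + (-104)²) = 1/(-1772 + 10816) = 1/9044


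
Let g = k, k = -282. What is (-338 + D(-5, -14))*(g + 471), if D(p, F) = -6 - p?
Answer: -64071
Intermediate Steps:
g = -282
(-338 + D(-5, -14))*(g + 471) = (-338 + (-6 - 1*(-5)))*(-282 + 471) = (-338 + (-6 + 5))*189 = (-338 - 1)*189 = -339*189 = -64071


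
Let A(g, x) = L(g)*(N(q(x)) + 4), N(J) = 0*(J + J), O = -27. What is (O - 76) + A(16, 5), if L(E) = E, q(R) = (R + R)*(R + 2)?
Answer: -39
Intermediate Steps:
q(R) = 2*R*(2 + R) (q(R) = (2*R)*(2 + R) = 2*R*(2 + R))
N(J) = 0 (N(J) = 0*(2*J) = 0)
A(g, x) = 4*g (A(g, x) = g*(0 + 4) = g*4 = 4*g)
(O - 76) + A(16, 5) = (-27 - 76) + 4*16 = -103 + 64 = -39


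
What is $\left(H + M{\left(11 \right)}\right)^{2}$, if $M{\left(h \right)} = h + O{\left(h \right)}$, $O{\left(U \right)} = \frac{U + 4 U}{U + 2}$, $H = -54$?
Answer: $\frac{254016}{169} \approx 1503.1$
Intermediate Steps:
$O{\left(U \right)} = \frac{5 U}{2 + U}$
$M{\left(h \right)} = h + \frac{5 h}{2 + h}$
$\left(H + M{\left(11 \right)}\right)^{2} = \left(-54 + \frac{11 \left(7 + 11\right)}{2 + 11}\right)^{2} = \left(-54 + 11 \cdot \frac{1}{13} \cdot 18\right)^{2} = \left(-54 + \frac{198}{13}\right)^{2} = \left(- \frac{504}{13}\right)^{2} = \frac{254016}{169}$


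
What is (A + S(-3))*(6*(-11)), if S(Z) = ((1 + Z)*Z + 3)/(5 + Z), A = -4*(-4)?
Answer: -1353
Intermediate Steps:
A = 16
S(Z) = (3 + Z*(1 + Z))/(5 + Z) (S(Z) = (Z*(1 + Z) + 3)/(5 + Z) = (3 + Z*(1 + Z))/(5 + Z))
(A + S(-3))*(6*(-11)) = (16 + (3 - 3 + (-3)²)/(5 - 3))*(6*(-11)) = (16 + (3 - 3 + 9)/2)*(-66) = (16 + (½)*9)*(-66) = (16 + 9/2)*(-66) = (41/2)*(-66) = -1353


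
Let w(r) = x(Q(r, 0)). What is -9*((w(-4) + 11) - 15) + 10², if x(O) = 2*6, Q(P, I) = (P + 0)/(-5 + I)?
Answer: 28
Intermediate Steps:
Q(P, I) = P/(-5 + I)
x(O) = 12
w(r) = 12
-9*((w(-4) + 11) - 15) + 10² = -9*((12 + 11) - 15) + 10² = -9*(23 - 15) + 100 = -9*8 + 100 = -72 + 100 = 28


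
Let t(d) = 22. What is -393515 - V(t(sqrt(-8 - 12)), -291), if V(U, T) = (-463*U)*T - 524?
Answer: -3357117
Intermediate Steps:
V(U, T) = -524 - 463*T*U (V(U, T) = -463*T*U - 524 = -524 - 463*T*U)
-393515 - V(t(sqrt(-8 - 12)), -291) = -393515 - (-524 - 463*(-291)*22) = -393515 - (-524 + 2964126) = -393515 - 1*2963602 = -393515 - 2963602 = -3357117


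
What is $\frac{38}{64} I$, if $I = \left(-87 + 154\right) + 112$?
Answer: $\frac{3401}{32} \approx 106.28$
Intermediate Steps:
$I = 179$ ($I = 67 + 112 = 179$)
$\frac{38}{64} I = \frac{38}{64} \cdot 179 = 38 \cdot \frac{1}{64} \cdot 179 = \frac{19}{32} \cdot 179 = \frac{3401}{32}$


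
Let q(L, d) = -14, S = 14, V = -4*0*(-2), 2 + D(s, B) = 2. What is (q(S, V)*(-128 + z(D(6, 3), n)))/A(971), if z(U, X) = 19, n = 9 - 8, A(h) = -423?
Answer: -1526/423 ≈ -3.6076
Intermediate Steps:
D(s, B) = 0 (D(s, B) = -2 + 2 = 0)
V = 0 (V = 0*(-2) = 0)
n = 1
(q(S, V)*(-128 + z(D(6, 3), n)))/A(971) = -14*(-128 + 19)/(-423) = -14*(-109)*(-1/423) = 1526*(-1/423) = -1526/423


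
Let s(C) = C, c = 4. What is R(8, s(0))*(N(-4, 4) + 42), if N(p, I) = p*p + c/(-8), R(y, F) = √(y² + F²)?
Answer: 460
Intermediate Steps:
R(y, F) = √(F² + y²)
N(p, I) = -½ + p² (N(p, I) = p*p + 4/(-8) = p² + 4*(-⅛) = p² - ½ = -½ + p²)
R(8, s(0))*(N(-4, 4) + 42) = √(0² + 8²)*((-½ + (-4)²) + 42) = √(0 + 64)*((-½ + 16) + 42) = √64*(31/2 + 42) = 8*(115/2) = 460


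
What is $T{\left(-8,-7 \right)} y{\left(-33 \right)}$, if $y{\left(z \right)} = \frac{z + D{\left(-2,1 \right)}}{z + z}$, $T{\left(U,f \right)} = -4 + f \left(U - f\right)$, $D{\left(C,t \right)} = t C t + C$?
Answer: $\frac{37}{22} \approx 1.6818$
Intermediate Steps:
$D{\left(C,t \right)} = C + C t^{2}$ ($D{\left(C,t \right)} = C t t + C = C t^{2} + C = C + C t^{2}$)
$y{\left(z \right)} = \frac{-4 + z}{2 z}$ ($y{\left(z \right)} = \frac{z - 2 \left(1 + 1^{2}\right)}{z + z} = \frac{z - 2 \left(1 + 1\right)}{2 z} = \left(z - 4\right) \frac{1}{2 z} = \left(-4 + z\right) \frac{1}{2 z} = \frac{-4 + z}{2 z}$)
$T{\left(-8,-7 \right)} y{\left(-33 \right)} = \left(-4 - \left(-7\right)^{2} - -56\right) \frac{-4 - 33}{2 \left(-33\right)} = \left(-4 - 49 + 56\right) \frac{1}{2} \left(- \frac{1}{33}\right) \left(-37\right) = \left(-4 - 49 + 56\right) \frac{37}{66} = 3 \cdot \frac{37}{66} = \frac{37}{22}$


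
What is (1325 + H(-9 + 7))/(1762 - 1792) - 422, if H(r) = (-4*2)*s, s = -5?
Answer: -935/2 ≈ -467.50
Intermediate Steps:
H(r) = 40 (H(r) = -4*2*(-5) = -8*(-5) = 40)
(1325 + H(-9 + 7))/(1762 - 1792) - 422 = (1325 + 40)/(1762 - 1792) - 422 = 1365/(-30) - 422 = 1365*(-1/30) - 422 = -91/2 - 422 = -935/2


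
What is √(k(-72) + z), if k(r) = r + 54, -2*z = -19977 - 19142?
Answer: 11*√646/2 ≈ 139.79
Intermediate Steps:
z = 39119/2 (z = -(-19977 - 19142)/2 = -½*(-39119) = 39119/2 ≈ 19560.)
k(r) = 54 + r
√(k(-72) + z) = √((54 - 72) + 39119/2) = √(-18 + 39119/2) = √(39083/2) = 11*√646/2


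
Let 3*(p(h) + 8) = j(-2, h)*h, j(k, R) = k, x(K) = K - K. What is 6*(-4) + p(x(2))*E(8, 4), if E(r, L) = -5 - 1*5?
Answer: 56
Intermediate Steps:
x(K) = 0
E(r, L) = -10 (E(r, L) = -5 - 5 = -10)
p(h) = -8 - 2*h/3 (p(h) = -8 + (-2*h)/3 = -8 - 2*h/3)
6*(-4) + p(x(2))*E(8, 4) = 6*(-4) + (-8 - ⅔*0)*(-10) = -24 + (-8 + 0)*(-10) = -24 - 8*(-10) = -24 + 80 = 56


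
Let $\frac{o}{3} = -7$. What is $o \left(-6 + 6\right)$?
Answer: $0$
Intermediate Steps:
$o = -21$ ($o = 3 \left(-7\right) = -21$)
$o \left(-6 + 6\right) = - 21 \left(-6 + 6\right) = \left(-21\right) 0 = 0$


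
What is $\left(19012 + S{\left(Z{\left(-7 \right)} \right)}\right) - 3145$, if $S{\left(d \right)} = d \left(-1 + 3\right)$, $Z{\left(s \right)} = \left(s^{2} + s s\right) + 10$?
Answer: $16083$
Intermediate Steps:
$Z{\left(s \right)} = 10 + 2 s^{2}$ ($Z{\left(s \right)} = \left(s^{2} + s^{2}\right) + 10 = 2 s^{2} + 10 = 10 + 2 s^{2}$)
$S{\left(d \right)} = 2 d$ ($S{\left(d \right)} = d 2 = 2 d$)
$\left(19012 + S{\left(Z{\left(-7 \right)} \right)}\right) - 3145 = \left(19012 + 2 \left(10 + 2 \left(-7\right)^{2}\right)\right) - 3145 = \left(19012 + 2 \left(10 + 2 \cdot 49\right)\right) - 3145 = \left(19012 + 2 \left(10 + 98\right)\right) - 3145 = \left(19012 + 2 \cdot 108\right) - 3145 = \left(19012 + 216\right) - 3145 = 19228 - 3145 = 16083$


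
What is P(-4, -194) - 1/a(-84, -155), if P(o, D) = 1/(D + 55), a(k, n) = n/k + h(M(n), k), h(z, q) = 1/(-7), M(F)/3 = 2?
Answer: -11819/19877 ≈ -0.59461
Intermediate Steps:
M(F) = 6 (M(F) = 3*2 = 6)
h(z, q) = -1/7
a(k, n) = -1/7 + n/k (a(k, n) = n/k - 1/7 = -1/7 + n/k)
P(o, D) = 1/(55 + D)
P(-4, -194) - 1/a(-84, -155) = 1/(55 - 194) - 1/((-155 - 1/7*(-84))/(-84)) = 1/(-139) - 1/((-(-155 + 12)/84)) = -1/139 - 1/((-1/84*(-143))) = -1/139 - 1/143/84 = -1/139 - 1*84/143 = -1/139 - 84/143 = -11819/19877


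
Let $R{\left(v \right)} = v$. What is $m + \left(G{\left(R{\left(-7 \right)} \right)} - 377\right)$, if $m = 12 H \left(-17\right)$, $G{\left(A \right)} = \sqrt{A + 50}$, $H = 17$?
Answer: $-3845 + \sqrt{43} \approx -3838.4$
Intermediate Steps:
$G{\left(A \right)} = \sqrt{50 + A}$
$m = -3468$ ($m = 12 \cdot 17 \left(-17\right) = 204 \left(-17\right) = -3468$)
$m + \left(G{\left(R{\left(-7 \right)} \right)} - 377\right) = -3468 + \left(\sqrt{50 - 7} - 377\right) = -3468 - \left(377 - \sqrt{43}\right) = -3845 + \sqrt{43}$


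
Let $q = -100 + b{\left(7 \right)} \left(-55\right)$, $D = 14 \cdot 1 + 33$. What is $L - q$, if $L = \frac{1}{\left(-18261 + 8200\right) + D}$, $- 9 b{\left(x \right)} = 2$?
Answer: $\frac{2637017}{30042} \approx 87.778$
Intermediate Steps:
$b{\left(x \right)} = - \frac{2}{9}$ ($b{\left(x \right)} = \left(- \frac{1}{9}\right) 2 = - \frac{2}{9}$)
$D = 47$ ($D = 14 + 33 = 47$)
$q = - \frac{790}{9}$ ($q = -100 - - \frac{110}{9} = -100 + \frac{110}{9} = - \frac{790}{9} \approx -87.778$)
$L = - \frac{1}{10014}$ ($L = \frac{1}{\left(-18261 + 8200\right) + 47} = \frac{1}{-10061 + 47} = \frac{1}{-10014} = - \frac{1}{10014} \approx -9.986 \cdot 10^{-5}$)
$L - q = - \frac{1}{10014} - - \frac{790}{9} = - \frac{1}{10014} + \frac{790}{9} = \frac{2637017}{30042}$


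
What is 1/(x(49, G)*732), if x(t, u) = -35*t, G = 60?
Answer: -1/1255380 ≈ -7.9657e-7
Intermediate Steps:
1/(x(49, G)*732) = 1/(-35*49*732) = 1/(-1715*732) = 1/(-1255380) = -1/1255380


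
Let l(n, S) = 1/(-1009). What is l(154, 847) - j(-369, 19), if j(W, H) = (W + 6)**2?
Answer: -132954922/1009 ≈ -1.3177e+5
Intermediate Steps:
l(n, S) = -1/1009
j(W, H) = (6 + W)**2
l(154, 847) - j(-369, 19) = -1/1009 - (6 - 369)**2 = -1/1009 - 1*(-363)**2 = -1/1009 - 1*131769 = -1/1009 - 131769 = -132954922/1009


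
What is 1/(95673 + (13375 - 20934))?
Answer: 1/88114 ≈ 1.1349e-5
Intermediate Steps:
1/(95673 + (13375 - 20934)) = 1/(95673 - 7559) = 1/88114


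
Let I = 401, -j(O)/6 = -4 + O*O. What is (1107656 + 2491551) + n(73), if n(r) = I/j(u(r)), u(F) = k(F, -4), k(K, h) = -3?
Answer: 107975809/30 ≈ 3.5992e+6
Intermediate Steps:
u(F) = -3
j(O) = 24 - 6*O² (j(O) = -6*(-4 + O*O) = -6*(-4 + O²) = 24 - 6*O²)
n(r) = -401/30 (n(r) = 401/(24 - 6*(-3)²) = 401/(24 - 6*9) = 401/(24 - 54) = 401/(-30) = 401*(-1/30) = -401/30)
(1107656 + 2491551) + n(73) = (1107656 + 2491551) - 401/30 = 3599207 - 401/30 = 107975809/30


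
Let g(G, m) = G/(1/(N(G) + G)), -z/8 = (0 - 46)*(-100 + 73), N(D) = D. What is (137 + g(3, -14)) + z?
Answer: -9781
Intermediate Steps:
z = -9936 (z = -8*(0 - 46)*(-100 + 73) = -(-368)*(-27) = -8*1242 = -9936)
g(G, m) = 2*G² (g(G, m) = G/(1/(G + G)) = G/(1/(2*G)) = G/((1/(2*G))) = G*(2*G) = 2*G²)
(137 + g(3, -14)) + z = (137 + 2*3²) - 9936 = (137 + 2*9) - 9936 = (137 + 18) - 9936 = 155 - 9936 = -9781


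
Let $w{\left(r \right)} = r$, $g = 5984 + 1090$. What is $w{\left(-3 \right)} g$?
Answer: $-21222$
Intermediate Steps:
$g = 7074$
$w{\left(-3 \right)} g = \left(-3\right) 7074 = -21222$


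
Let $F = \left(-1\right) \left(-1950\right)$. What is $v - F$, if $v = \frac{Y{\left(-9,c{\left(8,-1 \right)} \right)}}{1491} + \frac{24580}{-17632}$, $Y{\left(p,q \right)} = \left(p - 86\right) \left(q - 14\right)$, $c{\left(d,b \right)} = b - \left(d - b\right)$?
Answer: $- \frac{4271717185}{2190776} \approx -1949.9$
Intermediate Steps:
$c{\left(d,b \right)} = - d + 2 b$ ($c{\left(d,b \right)} = b + \left(b - d\right) = - d + 2 b$)
$Y{\left(p,q \right)} = \left(-86 + p\right) \left(-14 + q\right)$
$v = \frac{296015}{2190776}$ ($v = \frac{1204 - 86 \left(\left(-1\right) 8 + 2 \left(-1\right)\right) - -126 - 9 \left(\left(-1\right) 8 + 2 \left(-1\right)\right)}{1491} + \frac{24580}{-17632} = \left(1204 - 86 \left(-8 - 2\right) + 126 - 9 \left(-8 - 2\right)\right) \frac{1}{1491} + 24580 \left(- \frac{1}{17632}\right) = \left(1204 - -860 + 126 - -90\right) \frac{1}{1491} - \frac{6145}{4408} = \left(1204 + 860 + 126 + 90\right) \frac{1}{1491} - \frac{6145}{4408} = 2280 \cdot \frac{1}{1491} - \frac{6145}{4408} = \frac{760}{497} - \frac{6145}{4408} = \frac{296015}{2190776} \approx 0.13512$)
$F = 1950$
$v - F = \frac{296015}{2190776} - 1950 = - \frac{4271717185}{2190776}$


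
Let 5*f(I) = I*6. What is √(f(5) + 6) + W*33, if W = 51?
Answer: 1683 + 2*√3 ≈ 1686.5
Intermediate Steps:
f(I) = 6*I/5 (f(I) = (I*6)/5 = (6*I)/5 = 6*I/5)
√(f(5) + 6) + W*33 = √((6/5)*5 + 6) + 51*33 = √(6 + 6) + 1683 = √12 + 1683 = 2*√3 + 1683 = 1683 + 2*√3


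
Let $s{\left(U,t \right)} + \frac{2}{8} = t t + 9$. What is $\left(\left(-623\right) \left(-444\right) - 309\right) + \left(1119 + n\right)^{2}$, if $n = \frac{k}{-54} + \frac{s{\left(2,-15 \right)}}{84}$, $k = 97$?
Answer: $\frac{13997352194449}{9144576} \approx 1.5307 \cdot 10^{6}$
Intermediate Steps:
$s{\left(U,t \right)} = \frac{35}{4} + t^{2}$ ($s{\left(U,t \right)} = - \frac{1}{4} + \left(t t + 9\right) = - \frac{1}{4} + \left(t^{2} + 9\right) = - \frac{1}{4} + \left(9 + t^{2}\right) = \frac{35}{4} + t^{2}$)
$n = \frac{2983}{3024}$ ($n = \frac{97}{-54} + \frac{\frac{35}{4} + \left(-15\right)^{2}}{84} = 97 \left(- \frac{1}{54}\right) + \left(\frac{35}{4} + 225\right) \frac{1}{84} = - \frac{97}{54} + \frac{935}{4} \cdot \frac{1}{84} = - \frac{97}{54} + \frac{935}{336} = \frac{2983}{3024} \approx 0.98644$)
$\left(\left(-623\right) \left(-444\right) - 309\right) + \left(1119 + n\right)^{2} = \left(\left(-623\right) \left(-444\right) - 309\right) + \left(1119 + \frac{2983}{3024}\right)^{2} = \left(276612 - 309\right) + \left(\frac{3386839}{3024}\right)^{2} = 276303 + \frac{11470678411921}{9144576} = \frac{13997352194449}{9144576}$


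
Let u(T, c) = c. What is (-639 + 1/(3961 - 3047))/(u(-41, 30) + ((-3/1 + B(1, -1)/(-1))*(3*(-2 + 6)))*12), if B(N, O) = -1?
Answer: 584045/235812 ≈ 2.4767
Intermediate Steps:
(-639 + 1/(3961 - 3047))/(u(-41, 30) + ((-3/1 + B(1, -1)/(-1))*(3*(-2 + 6)))*12) = (-639 + 1/(3961 - 3047))/(30 + ((-3/1 - 1/(-1))*(3*(-2 + 6)))*12) = (-639 + 1/914)/(30 + ((-3*1 - 1*(-1))*(3*4))*12) = (-639 + 1/914)/(30 + ((-3 + 1)*12)*12) = -584045/(914*(30 - 2*12*12)) = -584045/(914*(30 - 24*12)) = -584045/(914*(30 - 288)) = -584045/914/(-258) = -584045/914*(-1/258) = 584045/235812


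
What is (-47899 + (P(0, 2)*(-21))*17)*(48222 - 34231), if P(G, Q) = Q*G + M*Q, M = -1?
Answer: -660165335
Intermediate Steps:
P(G, Q) = -Q + G*Q (P(G, Q) = Q*G - Q = G*Q - Q = -Q + G*Q)
(-47899 + (P(0, 2)*(-21))*17)*(48222 - 34231) = (-47899 + ((2*(-1 + 0))*(-21))*17)*(48222 - 34231) = (-47899 + ((2*(-1))*(-21))*17)*13991 = (-47899 - 2*(-21)*17)*13991 = (-47899 + 42*17)*13991 = (-47899 + 714)*13991 = -47185*13991 = -660165335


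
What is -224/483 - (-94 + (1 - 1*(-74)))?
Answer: 1279/69 ≈ 18.536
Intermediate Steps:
-224/483 - (-94 + (1 - 1*(-74))) = -224*1/483 - (-94 + (1 + 74)) = -32/69 - (-94 + 75) = -32/69 - 1*(-19) = -32/69 + 19 = 1279/69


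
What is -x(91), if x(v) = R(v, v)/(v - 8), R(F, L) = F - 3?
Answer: -88/83 ≈ -1.0602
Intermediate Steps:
R(F, L) = -3 + F
x(v) = (-3 + v)/(-8 + v) (x(v) = (-3 + v)/(v - 8) = (-3 + v)/(-8 + v))
-x(91) = -(-3 + 91)/(-8 + 91) = -88/83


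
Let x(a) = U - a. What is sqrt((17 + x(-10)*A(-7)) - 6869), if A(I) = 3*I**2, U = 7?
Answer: I*sqrt(4353) ≈ 65.977*I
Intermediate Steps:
x(a) = 7 - a
sqrt((17 + x(-10)*A(-7)) - 6869) = sqrt((17 + (7 - 1*(-10))*(3*(-7)**2)) - 6869) = sqrt((17 + (7 + 10)*(3*49)) - 6869) = sqrt((17 + 17*147) - 6869) = sqrt((17 + 2499) - 6869) = sqrt(2516 - 6869) = sqrt(-4353) = I*sqrt(4353)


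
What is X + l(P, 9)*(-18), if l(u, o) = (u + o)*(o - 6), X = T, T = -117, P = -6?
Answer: -279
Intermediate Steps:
X = -117
l(u, o) = (-6 + o)*(o + u) (l(u, o) = (o + u)*(-6 + o) = (-6 + o)*(o + u))
X + l(P, 9)*(-18) = -117 + (9**2 - 6*9 - 6*(-6) + 9*(-6))*(-18) = -117 + (81 - 54 + 36 - 54)*(-18) = -117 + 9*(-18) = -117 - 162 = -279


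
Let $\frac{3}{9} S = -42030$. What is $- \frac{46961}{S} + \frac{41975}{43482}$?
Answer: $\frac{611215496}{456887115} \approx 1.3378$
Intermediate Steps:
$S = -126090$ ($S = 3 \left(-42030\right) = -126090$)
$- \frac{46961}{S} + \frac{41975}{43482} = - \frac{46961}{-126090} + \frac{41975}{43482} = \left(-46961\right) \left(- \frac{1}{126090}\right) + 41975 \cdot \frac{1}{43482} = \frac{46961}{126090} + \frac{41975}{43482} = \frac{611215496}{456887115}$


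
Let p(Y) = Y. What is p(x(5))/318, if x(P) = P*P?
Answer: 25/318 ≈ 0.078616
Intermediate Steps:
x(P) = P**2
p(x(5))/318 = 5**2/318 = 25*(1/318) = 25/318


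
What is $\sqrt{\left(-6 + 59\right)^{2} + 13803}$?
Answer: $2 \sqrt{4153} \approx 128.89$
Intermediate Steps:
$\sqrt{\left(-6 + 59\right)^{2} + 13803} = \sqrt{53^{2} + 13803} = \sqrt{2809 + 13803} = \sqrt{16612} = 2 \sqrt{4153}$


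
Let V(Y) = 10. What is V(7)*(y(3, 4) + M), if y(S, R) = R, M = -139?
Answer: -1350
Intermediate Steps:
V(7)*(y(3, 4) + M) = 10*(4 - 139) = 10*(-135) = -1350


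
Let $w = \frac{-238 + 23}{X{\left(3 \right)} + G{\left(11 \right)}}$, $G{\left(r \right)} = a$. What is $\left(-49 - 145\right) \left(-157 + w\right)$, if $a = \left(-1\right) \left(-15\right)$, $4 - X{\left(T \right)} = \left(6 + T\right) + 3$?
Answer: $\frac{254916}{7} \approx 36417.0$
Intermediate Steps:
$X{\left(T \right)} = -5 - T$ ($X{\left(T \right)} = 4 - \left(\left(6 + T\right) + 3\right) = 4 - \left(9 + T\right) = -5 - T$)
$a = 15$
$G{\left(r \right)} = 15$
$w = - \frac{215}{7}$ ($w = \frac{-238 + 23}{\left(-5 - 3\right) + 15} = - \frac{215}{\left(-5 - 3\right) + 15} = - \frac{215}{-8 + 15} = - \frac{215}{7} \approx -30.714$)
$\left(-49 - 145\right) \left(-157 + w\right) = \left(-49 - 145\right) \left(-157 - \frac{215}{7}\right) = \left(-49 - 145\right) \left(- \frac{1314}{7}\right) = \left(-194\right) \left(- \frac{1314}{7}\right) = \frac{254916}{7}$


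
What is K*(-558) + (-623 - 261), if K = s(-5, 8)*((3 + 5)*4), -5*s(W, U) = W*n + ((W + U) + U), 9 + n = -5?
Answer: 1441916/5 ≈ 2.8838e+5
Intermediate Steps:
n = -14 (n = -9 - 5 = -14)
s(W, U) = -2*U/5 + 13*W/5 (s(W, U) = -(W*(-14) + ((W + U) + U))/5 = -(-14*W + ((U + W) + U))/5 = -(-14*W + (W + 2*U))/5 = -(-13*W + 2*U)/5 = -2*U/5 + 13*W/5)
K = -2592/5 (K = (-2/5*8 + (13/5)*(-5))*((3 + 5)*4) = (-16/5 - 13)*(8*4) = -81/5*32 = -2592/5 ≈ -518.40)
K*(-558) + (-623 - 261) = -2592/5*(-558) + (-623 - 261) = 1446336/5 - 884 = 1441916/5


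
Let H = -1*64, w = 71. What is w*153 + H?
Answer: 10799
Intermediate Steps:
H = -64
w*153 + H = 71*153 - 64 = 10863 - 64 = 10799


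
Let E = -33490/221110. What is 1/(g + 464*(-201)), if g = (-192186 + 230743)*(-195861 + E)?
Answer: -22111/166980319177744 ≈ -1.3242e-10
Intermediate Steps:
E = -3349/22111 (E = -33490*1/221110 = -3349/22111 ≈ -0.15146)
g = -166978257017440/22111 (g = (-192186 + 230743)*(-195861 - 3349/22111) = 38557*(-4330685920/22111) = -166978257017440/22111 ≈ -7.5518e+9)
1/(g + 464*(-201)) = 1/(-166978257017440/22111 + 464*(-201)) = 1/(-166978257017440/22111 - 93264) = 1/(-166980319177744/22111) = -22111/166980319177744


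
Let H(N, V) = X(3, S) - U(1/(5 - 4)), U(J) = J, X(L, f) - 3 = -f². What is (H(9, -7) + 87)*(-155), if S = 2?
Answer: -13175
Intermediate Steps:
X(L, f) = 3 - f²
H(N, V) = -2 (H(N, V) = (3 - 1*2²) - 1/(5 - 4) = (3 - 1*4) - 1/1 = (3 - 4) - 1*1 = -1 - 1 = -2)
(H(9, -7) + 87)*(-155) = (-2 + 87)*(-155) = 85*(-155) = -13175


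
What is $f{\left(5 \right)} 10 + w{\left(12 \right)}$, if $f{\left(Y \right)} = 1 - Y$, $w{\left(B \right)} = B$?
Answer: $-28$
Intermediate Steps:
$f{\left(5 \right)} 10 + w{\left(12 \right)} = \left(1 - 5\right) 10 + 12 = \left(-4\right) 10 + 12 = -40 + 12 = -28$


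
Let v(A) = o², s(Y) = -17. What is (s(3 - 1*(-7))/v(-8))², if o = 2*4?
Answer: 289/4096 ≈ 0.070557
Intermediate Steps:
o = 8
v(A) = 64 (v(A) = 8² = 64)
(s(3 - 1*(-7))/v(-8))² = (-17/64)² = 289/4096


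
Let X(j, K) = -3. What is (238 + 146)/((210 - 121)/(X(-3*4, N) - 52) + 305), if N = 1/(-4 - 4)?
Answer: 3520/2781 ≈ 1.2657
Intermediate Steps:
N = -⅛ (N = 1/(-8) = -⅛ ≈ -0.12500)
(238 + 146)/((210 - 121)/(X(-3*4, N) - 52) + 305) = (238 + 146)/((210 - 121)/(-3 - 52) + 305) = 384/(89/(-55) + 305) = 384/(89*(-1/55) + 305) = 384/(-89/55 + 305) = 384/(16686/55) = 384*(55/16686) = 3520/2781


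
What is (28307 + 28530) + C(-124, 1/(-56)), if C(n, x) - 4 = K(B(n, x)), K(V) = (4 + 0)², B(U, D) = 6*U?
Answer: 56857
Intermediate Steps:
K(V) = 16 (K(V) = 4² = 16)
C(n, x) = 20 (C(n, x) = 4 + 16 = 20)
(28307 + 28530) + C(-124, 1/(-56)) = (28307 + 28530) + 20 = 56837 + 20 = 56857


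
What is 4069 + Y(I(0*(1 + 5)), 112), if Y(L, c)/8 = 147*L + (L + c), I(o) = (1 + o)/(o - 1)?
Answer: 3781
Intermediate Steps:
I(o) = (1 + o)/(-1 + o)
Y(L, c) = 8*c + 1184*L (Y(L, c) = 8*(147*L + (L + c)) = 8*(c + 148*L) = 8*c + 1184*L)
4069 + Y(I(0*(1 + 5)), 112) = 4069 + (8*112 + 1184*((1 + 0*(1 + 5))/(-1 + 0*(1 + 5)))) = 4069 + (896 + 1184*((1 + 0*6)/(-1 + 0*6))) = 4069 + (896 + 1184*((1 + 0)/(-1 + 0))) = 4069 + (896 + 1184*(1/(-1))) = 4069 + (896 + 1184*(-1*1)) = 4069 + (896 + 1184*(-1)) = 4069 + (896 - 1184) = 4069 - 288 = 3781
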